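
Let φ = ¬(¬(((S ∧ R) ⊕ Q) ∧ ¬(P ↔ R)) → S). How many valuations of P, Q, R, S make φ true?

6

P | Q | R | S | φ
- | - | - | - | -
F | F | F | F | T
F | F | F | T | F
F | F | T | F | T
F | F | T | T | F
F | T | F | F | T
F | T | F | T | F
F | T | T | F | F
F | T | T | T | F
T | F | F | F | T
T | F | F | T | F
T | F | T | F | T
T | F | T | T | F
T | T | F | F | F
T | T | F | T | F
T | T | T | F | T
T | T | T | T | F
The formula is true on 6 of the 16 rows.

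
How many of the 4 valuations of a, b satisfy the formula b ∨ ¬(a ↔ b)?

3

a | b || (b ∨ ¬(a ↔ b))
F | F ||       F       
F | T ||       T       
T | F ||       T       
T | T ||       T       
The formula is true on 3 of the 4 rows.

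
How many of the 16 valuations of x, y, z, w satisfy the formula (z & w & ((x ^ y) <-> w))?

x | y | z | w | (x ^ y) | ((x ^ y) <-> w) | (z & w & ((x ^ y) <-> w))
- | - | - | - | ------- | --------------- | -------------------------
T | T | T | T |    F    |        F        |             F            
T | T | T | F |    F    |        T        |             F            
T | T | F | T |    F    |        F        |             F            
T | T | F | F |    F    |        T        |             F            
T | F | T | T |    T    |        T        |             T            
T | F | T | F |    T    |        F        |             F            
T | F | F | T |    T    |        T        |             F            
T | F | F | F |    T    |        F        |             F            
F | T | T | T |    T    |        T        |             T            
F | T | T | F |    T    |        F        |             F            
F | T | F | T |    T    |        T        |             F            
F | T | F | F |    T    |        F        |             F            
F | F | T | T |    F    |        F        |             F            
F | F | T | F |    F    |        T        |             F            
F | F | F | T |    F    |        F        |             F            
F | F | F | F |    F    |        T        |             F            
The formula is true on 2 of the 16 rows.

2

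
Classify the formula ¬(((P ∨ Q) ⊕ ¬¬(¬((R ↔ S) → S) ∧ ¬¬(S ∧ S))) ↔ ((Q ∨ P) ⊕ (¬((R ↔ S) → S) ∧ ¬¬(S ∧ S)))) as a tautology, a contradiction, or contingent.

P  Q  R  S  |  φ
1  1  1  1  |  0
1  1  1  0  |  0
1  1  0  1  |  0
1  1  0  0  |  0
1  0  1  1  |  0
1  0  1  0  |  0
1  0  0  1  |  0
1  0  0  0  |  0
0  1  1  1  |  0
0  1  1  0  |  0
0  1  0  1  |  0
0  1  0  0  |  0
0  0  1  1  |  0
0  0  1  0  |  0
0  0  0  1  |  0
0  0  0  0  |  0
Every row is 0, so the formula is a contradiction.

contradiction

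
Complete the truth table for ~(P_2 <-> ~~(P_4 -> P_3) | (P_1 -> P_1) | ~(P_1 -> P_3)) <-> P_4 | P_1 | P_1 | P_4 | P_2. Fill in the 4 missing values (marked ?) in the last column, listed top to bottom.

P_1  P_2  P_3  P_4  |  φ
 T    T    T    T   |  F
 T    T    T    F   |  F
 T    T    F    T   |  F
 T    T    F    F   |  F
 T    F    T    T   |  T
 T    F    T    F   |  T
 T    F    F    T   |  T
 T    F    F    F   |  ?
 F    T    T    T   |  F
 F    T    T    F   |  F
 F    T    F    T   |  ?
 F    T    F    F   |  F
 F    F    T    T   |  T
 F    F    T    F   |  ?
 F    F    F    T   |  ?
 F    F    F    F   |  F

T, F, F, T

Row P_1=T, P_2=F, P_3=F, P_4=F: ~(P_2 <-> ~~(P_4 -> P_3) | (P_1 -> P_1) | ~(P_1 -> P_3)) = T, (P_4 | P_1 | P_1 | P_4 | P_2) = T, so the formula = T.
Row P_1=F, P_2=T, P_3=F, P_4=T: ~(P_2 <-> ~~(P_4 -> P_3) | (P_1 -> P_1) | ~(P_1 -> P_3)) = F, (P_4 | P_1 | P_1 | P_4 | P_2) = T, so the formula = F.
Row P_1=F, P_2=F, P_3=T, P_4=F: ~(P_2 <-> ~~(P_4 -> P_3) | (P_1 -> P_1) | ~(P_1 -> P_3)) = T, (P_4 | P_1 | P_1 | P_4 | P_2) = F, so the formula = F.
Row P_1=F, P_2=F, P_3=F, P_4=T: ~(P_2 <-> ~~(P_4 -> P_3) | (P_1 -> P_1) | ~(P_1 -> P_3)) = T, (P_4 | P_1 | P_1 | P_4 | P_2) = T, so the formula = T.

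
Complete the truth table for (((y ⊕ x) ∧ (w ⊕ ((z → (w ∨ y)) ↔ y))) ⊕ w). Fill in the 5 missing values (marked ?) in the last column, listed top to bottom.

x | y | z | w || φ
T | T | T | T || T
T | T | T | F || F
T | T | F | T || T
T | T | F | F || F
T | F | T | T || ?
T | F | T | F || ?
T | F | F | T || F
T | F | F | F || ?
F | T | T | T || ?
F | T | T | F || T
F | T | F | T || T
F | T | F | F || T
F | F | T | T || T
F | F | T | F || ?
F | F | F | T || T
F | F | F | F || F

F, T, F, T, F

Row x=T, y=F, z=T, w=T: ((y ⊕ x) ∧ (w ⊕ ((z → (w ∨ y)) ↔ y))) = T, so the formula = F.
Row x=T, y=F, z=T, w=F: ((y ⊕ x) ∧ (w ⊕ ((z → (w ∨ y)) ↔ y))) = T, so the formula = T.
Row x=T, y=F, z=F, w=F: ((y ⊕ x) ∧ (w ⊕ ((z → (w ∨ y)) ↔ y))) = F, so the formula = F.
Row x=F, y=T, z=T, w=T: ((y ⊕ x) ∧ (w ⊕ ((z → (w ∨ y)) ↔ y))) = F, so the formula = T.
Row x=F, y=F, z=T, w=F: ((y ⊕ x) ∧ (w ⊕ ((z → (w ∨ y)) ↔ y))) = F, so the formula = F.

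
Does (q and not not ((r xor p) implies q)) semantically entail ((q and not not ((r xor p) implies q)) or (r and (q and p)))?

yes

p | q | r || φ | ψ
F | F | F || F | F
F | F | T || F | F
F | T | F || T | T
F | T | T || T | T
T | F | F || F | F
T | F | T || F | F
T | T | F || T | T
T | T | T || T | T
In every row where φ is true, ψ is also true, so φ ⊨ ψ.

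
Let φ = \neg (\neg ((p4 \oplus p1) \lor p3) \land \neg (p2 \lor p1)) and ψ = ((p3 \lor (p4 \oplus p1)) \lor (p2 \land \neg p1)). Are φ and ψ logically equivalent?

not equivalent

p1 | p2 | p3 | p4 || φ | ψ
T  | T  | T  | T  || T | T
T  | T  | T  | F  || T | T
T  | T  | F  | T  || T | F
T  | T  | F  | F  || T | T
T  | F  | T  | T  || T | T
T  | F  | T  | F  || T | T
T  | F  | F  | T  || T | F
T  | F  | F  | F  || T | T
F  | T  | T  | T  || T | T
F  | T  | T  | F  || T | T
F  | T  | F  | T  || T | T
F  | T  | F  | F  || T | T
F  | F  | T  | T  || T | T
F  | F  | T  | F  || T | T
F  | F  | F  | T  || T | T
F  | F  | F  | F  || F | F
The columns differ at p1=T, p2=T, p3=F, p4=T (φ=T, ψ=F), so they are not equivalent.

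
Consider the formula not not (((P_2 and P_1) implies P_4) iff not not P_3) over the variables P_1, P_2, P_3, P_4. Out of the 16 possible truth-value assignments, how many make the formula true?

P_1 | P_2 | P_3 | P_4 | φ
--- | --- | --- | --- | -
 F  |  F  |  F  |  F  | F
 F  |  F  |  F  |  T  | F
 F  |  F  |  T  |  F  | T
 F  |  F  |  T  |  T  | T
 F  |  T  |  F  |  F  | F
 F  |  T  |  F  |  T  | F
 F  |  T  |  T  |  F  | T
 F  |  T  |  T  |  T  | T
 T  |  F  |  F  |  F  | F
 T  |  F  |  F  |  T  | F
 T  |  F  |  T  |  F  | T
 T  |  F  |  T  |  T  | T
 T  |  T  |  F  |  F  | T
 T  |  T  |  F  |  T  | F
 T  |  T  |  T  |  F  | F
 T  |  T  |  T  |  T  | T
The formula is true on 8 of the 16 rows.

8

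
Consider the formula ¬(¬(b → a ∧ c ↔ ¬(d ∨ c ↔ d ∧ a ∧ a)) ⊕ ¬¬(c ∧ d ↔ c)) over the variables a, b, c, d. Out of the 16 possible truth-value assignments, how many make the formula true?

10

  a   |   b   |   c   |   d   || (a ∧ c) | (b → (a ∧ c)) | (d ∨ c) | (d ∧ a ∧ a) | ((d ∨ c) ↔ (d ∧ a ∧ a)) | ¬((d ∨ c) ↔ (d ∧ a ∧ a)) | (c ∧ d) | ((c ∧ d) ↔ c) | ¬((c ∧ d) ↔ c) | ¬¬((c ∧ d) ↔ c) |   φ  
 True |  True |  True |  True ||   True  |      True     |   True  |     True    |           True          |          False           |   True  |      True     |     False      |       True      |  True
 True |  True |  True | False ||   True  |      True     |   True  |    False    |          False          |           True           |  False  |     False     |      True      |      False      |  True
 True |  True | False |  True ||  False  |     False     |   True  |     True    |           True          |          False           |  False  |      True     |     False      |       True      | False
 True |  True | False | False ||  False  |     False     |  False  |    False    |           True          |          False           |  False  |      True     |     False      |       True      | False
 True | False |  True |  True ||   True  |      True     |   True  |     True    |           True          |          False           |   True  |      True     |     False      |       True      |  True
 True | False |  True | False ||   True  |      True     |   True  |    False    |          False          |           True           |  False  |     False     |      True      |      False      |  True
 True | False | False |  True ||  False  |      True     |   True  |     True    |           True          |          False           |  False  |      True     |     False      |       True      |  True
 True | False | False | False ||  False  |      True     |  False  |    False    |           True          |          False           |  False  |      True     |     False      |       True      |  True
False |  True |  True |  True ||  False  |     False     |   True  |    False    |          False          |           True           |   True  |      True     |     False      |       True      |  True
False |  True |  True | False ||  False  |     False     |   True  |    False    |          False          |           True           |  False  |     False     |      True      |      False      | False
False |  True | False |  True ||  False  |     False     |   True  |    False    |          False          |           True           |  False  |      True     |     False      |       True      |  True
False |  True | False | False ||  False  |     False     |  False  |    False    |           True          |          False           |  False  |      True     |     False      |       True      | False
False | False |  True |  True ||  False  |      True     |   True  |    False    |          False          |           True           |   True  |      True     |     False      |       True      | False
False | False |  True | False ||  False  |      True     |   True  |    False    |          False          |           True           |  False  |     False     |      True      |      False      |  True
False | False | False |  True ||  False  |      True     |   True  |    False    |          False          |           True           |  False  |      True     |     False      |       True      | False
False | False | False | False ||  False  |      True     |  False  |    False    |           True          |          False           |  False  |      True     |     False      |       True      |  True
The formula is true on 10 of the 16 rows.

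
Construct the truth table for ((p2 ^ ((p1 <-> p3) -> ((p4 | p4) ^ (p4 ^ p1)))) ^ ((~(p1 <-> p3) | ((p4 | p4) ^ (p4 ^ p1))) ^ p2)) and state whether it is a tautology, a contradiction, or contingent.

p1 | p2 | p3 | p4 | φ
-- | -- | -- | -- | -
0  | 0  | 0  | 0  | 0
0  | 0  | 0  | 1  | 0
0  | 0  | 1  | 0  | 0
0  | 0  | 1  | 1  | 0
0  | 1  | 0  | 0  | 0
0  | 1  | 0  | 1  | 0
0  | 1  | 1  | 0  | 0
0  | 1  | 1  | 1  | 0
1  | 0  | 0  | 0  | 0
1  | 0  | 0  | 1  | 0
1  | 0  | 1  | 0  | 0
1  | 0  | 1  | 1  | 0
1  | 1  | 0  | 0  | 0
1  | 1  | 0  | 1  | 0
1  | 1  | 1  | 0  | 0
1  | 1  | 1  | 1  | 0
Every row is 0, so the formula is a contradiction.

contradiction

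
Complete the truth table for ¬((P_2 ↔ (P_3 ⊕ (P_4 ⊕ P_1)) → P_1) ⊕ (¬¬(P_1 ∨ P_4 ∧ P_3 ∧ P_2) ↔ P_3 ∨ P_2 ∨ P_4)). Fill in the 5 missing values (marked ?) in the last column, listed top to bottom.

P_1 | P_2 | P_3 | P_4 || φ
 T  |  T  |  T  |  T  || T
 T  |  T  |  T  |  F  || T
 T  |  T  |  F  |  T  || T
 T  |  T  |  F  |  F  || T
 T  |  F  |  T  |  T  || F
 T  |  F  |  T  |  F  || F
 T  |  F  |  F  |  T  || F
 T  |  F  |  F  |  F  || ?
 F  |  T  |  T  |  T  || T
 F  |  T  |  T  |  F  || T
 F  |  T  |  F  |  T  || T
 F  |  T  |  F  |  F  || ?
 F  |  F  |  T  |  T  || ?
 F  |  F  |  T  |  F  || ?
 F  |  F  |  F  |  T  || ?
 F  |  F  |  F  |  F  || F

Row P_1=T, P_2=F, P_3=F, P_4=F: (P_2 ↔ (P_3 ⊕ (P_4 ⊕ P_1)) → P_1) = F, (¬¬(P_1 ∨ P_4 ∧ P_3 ∧ P_2) ↔ P_3 ∨ P_2 ∨ P_4) = F, ((P_2 ↔ (P_3 ⊕ (P_4 ⊕ P_1)) → P_1) ⊕ (¬¬(P_1 ∨ P_4 ∧ P_3 ∧ P_2) ↔ P_3 ∨ P_2 ∨ P_4)) = F, so the formula = T.
Row P_1=F, P_2=T, P_3=F, P_4=F: (P_2 ↔ (P_3 ⊕ (P_4 ⊕ P_1)) → P_1) = T, (¬¬(P_1 ∨ P_4 ∧ P_3 ∧ P_2) ↔ P_3 ∨ P_2 ∨ P_4) = F, ((P_2 ↔ (P_3 ⊕ (P_4 ⊕ P_1)) → P_1) ⊕ (¬¬(P_1 ∨ P_4 ∧ P_3 ∧ P_2) ↔ P_3 ∨ P_2 ∨ P_4)) = T, so the formula = F.
Row P_1=F, P_2=F, P_3=T, P_4=T: (P_2 ↔ (P_3 ⊕ (P_4 ⊕ P_1)) → P_1) = F, (¬¬(P_1 ∨ P_4 ∧ P_3 ∧ P_2) ↔ P_3 ∨ P_2 ∨ P_4) = F, ((P_2 ↔ (P_3 ⊕ (P_4 ⊕ P_1)) → P_1) ⊕ (¬¬(P_1 ∨ P_4 ∧ P_3 ∧ P_2) ↔ P_3 ∨ P_2 ∨ P_4)) = F, so the formula = T.
Row P_1=F, P_2=F, P_3=T, P_4=F: (P_2 ↔ (P_3 ⊕ (P_4 ⊕ P_1)) → P_1) = T, (¬¬(P_1 ∨ P_4 ∧ P_3 ∧ P_2) ↔ P_3 ∨ P_2 ∨ P_4) = F, ((P_2 ↔ (P_3 ⊕ (P_4 ⊕ P_1)) → P_1) ⊕ (¬¬(P_1 ∨ P_4 ∧ P_3 ∧ P_2) ↔ P_3 ∨ P_2 ∨ P_4)) = T, so the formula = F.
Row P_1=F, P_2=F, P_3=F, P_4=T: (P_2 ↔ (P_3 ⊕ (P_4 ⊕ P_1)) → P_1) = T, (¬¬(P_1 ∨ P_4 ∧ P_3 ∧ P_2) ↔ P_3 ∨ P_2 ∨ P_4) = F, ((P_2 ↔ (P_3 ⊕ (P_4 ⊕ P_1)) → P_1) ⊕ (¬¬(P_1 ∨ P_4 ∧ P_3 ∧ P_2) ↔ P_3 ∨ P_2 ∨ P_4)) = T, so the formula = F.

T, F, T, F, F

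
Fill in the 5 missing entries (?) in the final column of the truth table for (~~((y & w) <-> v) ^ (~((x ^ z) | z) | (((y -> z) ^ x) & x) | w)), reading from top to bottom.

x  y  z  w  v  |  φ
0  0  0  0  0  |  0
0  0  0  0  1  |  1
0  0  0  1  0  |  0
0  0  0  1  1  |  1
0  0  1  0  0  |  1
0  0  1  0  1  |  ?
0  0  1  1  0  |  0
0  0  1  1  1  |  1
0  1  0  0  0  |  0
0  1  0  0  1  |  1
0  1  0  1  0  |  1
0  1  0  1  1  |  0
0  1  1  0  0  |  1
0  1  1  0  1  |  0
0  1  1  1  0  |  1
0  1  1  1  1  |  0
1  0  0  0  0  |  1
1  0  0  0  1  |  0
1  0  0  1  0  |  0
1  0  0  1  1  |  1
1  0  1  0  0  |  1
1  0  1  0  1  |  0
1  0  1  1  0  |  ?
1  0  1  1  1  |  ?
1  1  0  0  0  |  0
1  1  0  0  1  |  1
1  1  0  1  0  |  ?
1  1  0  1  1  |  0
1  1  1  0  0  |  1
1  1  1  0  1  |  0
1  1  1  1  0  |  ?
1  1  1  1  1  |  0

Row x=0, y=0, z=1, w=0, v=1: ~~((y & w) <-> v) = 0, (~((x ^ z) | z) | (((y -> z) ^ x) & x) | w) = 0, so the formula = 0.
Row x=1, y=0, z=1, w=1, v=0: ~~((y & w) <-> v) = 1, (~((x ^ z) | z) | (((y -> z) ^ x) & x) | w) = 1, so the formula = 0.
Row x=1, y=0, z=1, w=1, v=1: ~~((y & w) <-> v) = 0, (~((x ^ z) | z) | (((y -> z) ^ x) & x) | w) = 1, so the formula = 1.
Row x=1, y=1, z=0, w=1, v=0: ~~((y & w) <-> v) = 0, (~((x ^ z) | z) | (((y -> z) ^ x) & x) | w) = 1, so the formula = 1.
Row x=1, y=1, z=1, w=1, v=0: ~~((y & w) <-> v) = 0, (~((x ^ z) | z) | (((y -> z) ^ x) & x) | w) = 1, so the formula = 1.

0, 0, 1, 1, 1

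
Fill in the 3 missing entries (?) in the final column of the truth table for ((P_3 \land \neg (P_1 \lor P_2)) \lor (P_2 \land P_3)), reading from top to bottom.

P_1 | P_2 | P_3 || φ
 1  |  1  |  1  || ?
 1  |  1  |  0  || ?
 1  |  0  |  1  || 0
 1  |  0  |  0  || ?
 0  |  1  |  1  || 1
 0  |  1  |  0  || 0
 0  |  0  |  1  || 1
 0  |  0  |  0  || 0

1, 0, 0

Row P_1=1, P_2=1, P_3=1: (P_3 \land \neg (P_1 \lor P_2)) = 0, (P_2 \land P_3) = 1, so the formula = 1.
Row P_1=1, P_2=1, P_3=0: (P_3 \land \neg (P_1 \lor P_2)) = 0, (P_2 \land P_3) = 0, so the formula = 0.
Row P_1=1, P_2=0, P_3=0: (P_3 \land \neg (P_1 \lor P_2)) = 0, (P_2 \land P_3) = 0, so the formula = 0.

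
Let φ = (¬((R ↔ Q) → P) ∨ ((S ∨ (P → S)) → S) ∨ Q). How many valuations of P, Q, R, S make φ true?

P  Q  R  S  |  (R ↔ Q)  ((R ↔ Q) → P)  ¬((R ↔ Q) → P)  (P → S)  (S ∨ (P → S))  ((S ∨ (P → S)) → S)  φ
0  0  0  0  |     1           0              1            1           1                 0           1
0  0  0  1  |     1           0              1            1           1                 1           1
0  0  1  0  |     0           1              0            1           1                 0           0
0  0  1  1  |     0           1              0            1           1                 1           1
0  1  0  0  |     0           1              0            1           1                 0           1
0  1  0  1  |     0           1              0            1           1                 1           1
0  1  1  0  |     1           0              1            1           1                 0           1
0  1  1  1  |     1           0              1            1           1                 1           1
1  0  0  0  |     1           1              0            0           0                 1           1
1  0  0  1  |     1           1              0            1           1                 1           1
1  0  1  0  |     0           1              0            0           0                 1           1
1  0  1  1  |     0           1              0            1           1                 1           1
1  1  0  0  |     0           1              0            0           0                 1           1
1  1  0  1  |     0           1              0            1           1                 1           1
1  1  1  0  |     1           1              0            0           0                 1           1
1  1  1  1  |     1           1              0            1           1                 1           1
The formula is true on 15 of the 16 rows.

15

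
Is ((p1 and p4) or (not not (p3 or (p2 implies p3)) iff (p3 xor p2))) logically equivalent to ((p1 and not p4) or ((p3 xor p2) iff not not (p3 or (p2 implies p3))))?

p1 | p2 | p3 | p4 || φ | ψ
1  | 1  | 1  | 1  || 1 | 0
1  | 1  | 1  | 0  || 0 | 1
1  | 1  | 0  | 1  || 1 | 0
1  | 1  | 0  | 0  || 0 | 1
1  | 0  | 1  | 1  || 1 | 1
1  | 0  | 1  | 0  || 1 | 1
1  | 0  | 0  | 1  || 1 | 0
1  | 0  | 0  | 0  || 0 | 1
0  | 1  | 1  | 1  || 0 | 0
0  | 1  | 1  | 0  || 0 | 0
0  | 1  | 0  | 1  || 0 | 0
0  | 1  | 0  | 0  || 0 | 0
0  | 0  | 1  | 1  || 1 | 1
0  | 0  | 1  | 0  || 1 | 1
0  | 0  | 0  | 1  || 0 | 0
0  | 0  | 0  | 0  || 0 | 0
The columns differ at p1=1, p2=1, p3=1, p4=1 (φ=1, ψ=0), so they are not equivalent.

not equivalent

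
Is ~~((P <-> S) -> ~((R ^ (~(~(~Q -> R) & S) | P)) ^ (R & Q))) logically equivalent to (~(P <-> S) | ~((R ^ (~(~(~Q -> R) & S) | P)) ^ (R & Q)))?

equivalent

P  Q  R  S  |  φ  ψ
T  T  T  T  |  F  F
T  T  T  F  |  T  T
T  T  F  T  |  F  F
T  T  F  F  |  T  T
T  F  T  T  |  T  T
T  F  T  F  |  T  T
T  F  F  T  |  F  F
T  F  F  F  |  T  T
F  T  T  T  |  T  T
F  T  T  F  |  F  F
F  T  F  T  |  T  T
F  T  F  F  |  F  F
F  F  T  T  |  T  T
F  F  T  F  |  T  T
F  F  F  T  |  T  T
F  F  F  F  |  F  F
The columns for φ and ψ agree on every row, so they are logically equivalent.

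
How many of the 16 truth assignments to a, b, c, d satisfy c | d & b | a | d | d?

14

a  b  c  d     (c | (d & b) | (a | d) | d)
T  T  T  T                  T             
T  T  T  F                  T             
T  T  F  T                  T             
T  T  F  F                  T             
T  F  T  T                  T             
T  F  T  F                  T             
T  F  F  T                  T             
T  F  F  F                  T             
F  T  T  T                  T             
F  T  T  F                  T             
F  T  F  T                  T             
F  T  F  F                  F             
F  F  T  T                  T             
F  F  T  F                  T             
F  F  F  T                  T             
F  F  F  F                  F             
The formula is true on 14 of the 16 rows.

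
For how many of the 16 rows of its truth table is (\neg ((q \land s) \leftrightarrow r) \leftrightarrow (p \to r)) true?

p | q | r | s | (q \land s) | (p \to r) | φ
- | - | - | - | ----------- | --------- | -
T | T | T | T |      T      |     T     | F
T | T | T | F |      F      |     T     | T
T | T | F | T |      T      |     F     | F
T | T | F | F |      F      |     F     | T
T | F | T | T |      F      |     T     | T
T | F | T | F |      F      |     T     | T
T | F | F | T |      F      |     F     | T
T | F | F | F |      F      |     F     | T
F | T | T | T |      T      |     T     | F
F | T | T | F |      F      |     T     | T
F | T | F | T |      T      |     T     | T
F | T | F | F |      F      |     T     | F
F | F | T | T |      F      |     T     | T
F | F | T | F |      F      |     T     | T
F | F | F | T |      F      |     T     | F
F | F | F | F |      F      |     T     | F
The formula is true on 10 of the 16 rows.

10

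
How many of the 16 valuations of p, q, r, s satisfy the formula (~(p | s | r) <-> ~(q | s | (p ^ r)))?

14

p  q  r  s     (p | s | r)  ~(p | s | r)  (p ^ r)  (q | s | (p ^ r))  ~(q | s | (p ^ r))  φ
T  T  T  T          T            F           F             T                  F           T
T  T  T  F          T            F           F             T                  F           T
T  T  F  T          T            F           T             T                  F           T
T  T  F  F          T            F           T             T                  F           T
T  F  T  T          T            F           F             T                  F           T
T  F  T  F          T            F           F             F                  T           F
T  F  F  T          T            F           T             T                  F           T
T  F  F  F          T            F           T             T                  F           T
F  T  T  T          T            F           T             T                  F           T
F  T  T  F          T            F           T             T                  F           T
F  T  F  T          T            F           F             T                  F           T
F  T  F  F          F            T           F             T                  F           F
F  F  T  T          T            F           T             T                  F           T
F  F  T  F          T            F           T             T                  F           T
F  F  F  T          T            F           F             T                  F           T
F  F  F  F          F            T           F             F                  T           T
The formula is true on 14 of the 16 rows.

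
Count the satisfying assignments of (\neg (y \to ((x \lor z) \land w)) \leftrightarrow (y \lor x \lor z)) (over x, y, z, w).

7

  x      y      z      w    |  (x \lor z)  ((x \lor z) \land w)  (y \to ((x \lor z) \land w))  (y \lor x \lor z)    φ  
False  False  False  False  |    False            False                      True                    False         True
False  False  False   True  |    False            False                      True                    False         True
False  False   True  False  |     True            False                      True                     True        False
False  False   True   True  |     True             True                      True                     True        False
False   True  False  False  |    False            False                     False                     True         True
False   True  False   True  |    False            False                     False                     True         True
False   True   True  False  |     True            False                     False                     True         True
False   True   True   True  |     True             True                      True                     True        False
 True  False  False  False  |     True            False                      True                     True        False
 True  False  False   True  |     True             True                      True                     True        False
 True  False   True  False  |     True            False                      True                     True        False
 True  False   True   True  |     True             True                      True                     True        False
 True   True  False  False  |     True            False                     False                     True         True
 True   True  False   True  |     True             True                      True                     True        False
 True   True   True  False  |     True            False                     False                     True         True
 True   True   True   True  |     True             True                      True                     True        False
The formula is true on 7 of the 16 rows.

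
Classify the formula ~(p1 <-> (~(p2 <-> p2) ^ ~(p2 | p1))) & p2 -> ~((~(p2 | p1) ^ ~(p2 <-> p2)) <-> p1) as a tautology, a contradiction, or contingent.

tautology

  p1     p2      (p2 <-> p2)  ~(p2 <-> p2)  (p2 | p1)  ~(p2 | p1)  (~(p2 <-> p2) ^ ~(p2 | p1))  (~(p2 | p1) ^ ~(p2 <-> p2))    φ  
False  False         True        False        False       True                 True                         True              True
False   True         True        False         True      False                False                        False              True
 True  False         True        False         True      False                False                        False              True
 True   True         True        False         True      False                False                        False              True
Every row is True, so the formula is a tautology.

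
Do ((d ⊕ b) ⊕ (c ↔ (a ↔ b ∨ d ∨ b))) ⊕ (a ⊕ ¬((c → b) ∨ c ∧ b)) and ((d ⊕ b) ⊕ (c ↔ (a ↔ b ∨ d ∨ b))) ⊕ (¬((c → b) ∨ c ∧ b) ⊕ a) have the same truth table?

  a   |   b   |   c   |   d   |   φ   |   ψ  
----- | ----- | ----- | ----- | ----- | -----
False | False | False | False | False | False
False | False | False |  True | False | False
False | False |  True | False | False | False
False | False |  True |  True | False | False
False |  True | False | False | False | False
False |  True | False |  True |  True |  True
False |  True |  True | False |  True |  True
False |  True |  True |  True | False | False
 True | False | False | False | False | False
 True | False | False |  True | False | False
 True | False |  True | False | False | False
 True | False |  True |  True | False | False
 True |  True | False | False | False | False
 True |  True | False |  True |  True |  True
 True |  True |  True | False |  True |  True
 True |  True |  True |  True | False | False
The columns for φ and ψ agree on every row, so they are logically equivalent.

equivalent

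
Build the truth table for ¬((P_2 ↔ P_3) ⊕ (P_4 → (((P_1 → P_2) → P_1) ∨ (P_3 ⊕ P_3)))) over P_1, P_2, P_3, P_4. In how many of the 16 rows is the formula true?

8

P_1 | P_2 | P_3 | P_4 || (P_2 ↔ P_3) | (P_1 → P_2) | ((P_1 → P_2) → P_1) | (P_3 ⊕ P_3) | φ
 1  |  1  |  1  |  1  ||      1      |      1      |          1          |      0      | 1
 1  |  1  |  1  |  0  ||      1      |      1      |          1          |      0      | 1
 1  |  1  |  0  |  1  ||      0      |      1      |          1          |      0      | 0
 1  |  1  |  0  |  0  ||      0      |      1      |          1          |      0      | 0
 1  |  0  |  1  |  1  ||      0      |      0      |          1          |      0      | 0
 1  |  0  |  1  |  0  ||      0      |      0      |          1          |      0      | 0
 1  |  0  |  0  |  1  ||      1      |      0      |          1          |      0      | 1
 1  |  0  |  0  |  0  ||      1      |      0      |          1          |      0      | 1
 0  |  1  |  1  |  1  ||      1      |      1      |          0          |      0      | 0
 0  |  1  |  1  |  0  ||      1      |      1      |          0          |      0      | 1
 0  |  1  |  0  |  1  ||      0      |      1      |          0          |      0      | 1
 0  |  1  |  0  |  0  ||      0      |      1      |          0          |      0      | 0
 0  |  0  |  1  |  1  ||      0      |      1      |          0          |      0      | 1
 0  |  0  |  1  |  0  ||      0      |      1      |          0          |      0      | 0
 0  |  0  |  0  |  1  ||      1      |      1      |          0          |      0      | 0
 0  |  0  |  0  |  0  ||      1      |      1      |          0          |      0      | 1
The formula is true on 8 of the 16 rows.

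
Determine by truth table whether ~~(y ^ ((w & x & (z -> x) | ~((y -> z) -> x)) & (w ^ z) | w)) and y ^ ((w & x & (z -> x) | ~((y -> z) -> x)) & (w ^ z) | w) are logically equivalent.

equivalent

x | y | z | w | φ | ψ
- | - | - | - | - | -
T | T | T | T | F | F
T | T | T | F | T | T
T | T | F | T | F | F
T | T | F | F | T | T
T | F | T | T | T | T
T | F | T | F | F | F
T | F | F | T | T | T
T | F | F | F | F | F
F | T | T | T | F | F
F | T | T | F | F | F
F | T | F | T | F | F
F | T | F | F | T | T
F | F | T | T | T | T
F | F | T | F | T | T
F | F | F | T | T | T
F | F | F | F | F | F
The columns for φ and ψ agree on every row, so they are logically equivalent.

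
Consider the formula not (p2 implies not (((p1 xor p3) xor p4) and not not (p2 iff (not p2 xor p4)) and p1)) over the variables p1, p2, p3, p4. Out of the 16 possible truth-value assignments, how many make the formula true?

p1 | p2 | p3 | p4 | (p1 xor p3) | ((p1 xor p3) xor p4) | not p2 | (not p2 xor p4) | (p2 iff (not p2 xor p4)) | not (p2 iff (not p2 xor p4)) | φ
-- | -- | -- | -- | ----------- | -------------------- | ------ | --------------- | ------------------------ | ---------------------------- | -
1  | 1  | 1  | 1  |      0      |          1           |   0    |        1        |            1             |              0               | 1
1  | 1  | 1  | 0  |      0      |          0           |   0    |        0        |            0             |              1               | 0
1  | 1  | 0  | 1  |      1      |          0           |   0    |        1        |            1             |              0               | 0
1  | 1  | 0  | 0  |      1      |          1           |   0    |        0        |            0             |              1               | 0
1  | 0  | 1  | 1  |      0      |          1           |   1    |        0        |            1             |              0               | 0
1  | 0  | 1  | 0  |      0      |          0           |   1    |        1        |            0             |              1               | 0
1  | 0  | 0  | 1  |      1      |          0           |   1    |        0        |            1             |              0               | 0
1  | 0  | 0  | 0  |      1      |          1           |   1    |        1        |            0             |              1               | 0
0  | 1  | 1  | 1  |      1      |          0           |   0    |        1        |            1             |              0               | 0
0  | 1  | 1  | 0  |      1      |          1           |   0    |        0        |            0             |              1               | 0
0  | 1  | 0  | 1  |      0      |          1           |   0    |        1        |            1             |              0               | 0
0  | 1  | 0  | 0  |      0      |          0           |   0    |        0        |            0             |              1               | 0
0  | 0  | 1  | 1  |      1      |          0           |   1    |        0        |            1             |              0               | 0
0  | 0  | 1  | 0  |      1      |          1           |   1    |        1        |            0             |              1               | 0
0  | 0  | 0  | 1  |      0      |          1           |   1    |        0        |            1             |              0               | 0
0  | 0  | 0  | 0  |      0      |          0           |   1    |        1        |            0             |              1               | 0
The formula is true on 1 of the 16 rows.

1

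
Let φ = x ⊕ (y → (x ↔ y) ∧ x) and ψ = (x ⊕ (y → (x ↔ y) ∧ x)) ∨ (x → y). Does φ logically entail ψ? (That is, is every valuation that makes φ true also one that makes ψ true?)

  x   |   y   |   φ   |   ψ  
----- | ----- | ----- | -----
False | False |  True |  True
False |  True | False |  True
 True | False | False | False
 True |  True | False |  True
In every row where φ is true, ψ is also true, so φ ⊨ ψ.

yes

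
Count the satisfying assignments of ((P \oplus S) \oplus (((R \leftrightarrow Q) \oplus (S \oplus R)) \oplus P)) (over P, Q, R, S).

P | Q | R | S || (P \oplus S) | (R \leftrightarrow Q) | (S \oplus R) | φ
T | T | T | T ||      F       |           T           |      F       | F
T | T | T | F ||      T       |           T           |      T       | F
T | T | F | T ||      F       |           F           |      T       | F
T | T | F | F ||      T       |           F           |      F       | F
T | F | T | T ||      F       |           F           |      F       | T
T | F | T | F ||      T       |           F           |      T       | T
T | F | F | T ||      F       |           T           |      T       | T
T | F | F | F ||      T       |           T           |      F       | T
F | T | T | T ||      T       |           T           |      F       | F
F | T | T | F ||      F       |           T           |      T       | F
F | T | F | T ||      T       |           F           |      T       | F
F | T | F | F ||      F       |           F           |      F       | F
F | F | T | T ||      T       |           F           |      F       | T
F | F | T | F ||      F       |           F           |      T       | T
F | F | F | T ||      T       |           T           |      T       | T
F | F | F | F ||      F       |           T           |      F       | T
The formula is true on 8 of the 16 rows.

8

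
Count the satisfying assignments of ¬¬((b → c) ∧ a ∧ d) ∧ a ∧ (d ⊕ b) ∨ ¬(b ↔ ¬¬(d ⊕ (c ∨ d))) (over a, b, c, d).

a  b  c  d  |  (b → c)  (a ∧ d)  ((b → c) ∧ (a ∧ d))  ¬((b → c) ∧ (a ∧ d))  ¬¬((b → c) ∧ (a ∧ d))  (d ⊕ b)  (c ∨ d)  (d ⊕ (c ∨ d))  ¬(d ⊕ (c ∨ d))  ¬¬(d ⊕ (c ∨ d))  (b ↔ ¬¬(d ⊕ (c ∨ d)))  ¬(b ↔ ¬¬(d ⊕ (c ∨ d)))  φ
T  T  T  T  |     T        T              T                    F                      T               F        T           F              T                F                   F                      T             T
T  T  T  F  |     T        F              F                    T                      F               T        T           T              F                T                   T                      F             F
T  T  F  T  |     F        T              F                    T                      F               F        T           F              T                F                   F                      T             T
T  T  F  F  |     F        F              F                    T                      F               T        F           F              T                F                   F                      T             T
T  F  T  T  |     T        T              T                    F                      T               T        T           F              T                F                   T                      F             T
T  F  T  F  |     T        F              F                    T                      F               F        T           T              F                T                   F                      T             T
T  F  F  T  |     T        T              T                    F                      T               T        T           F              T                F                   T                      F             T
T  F  F  F  |     T        F              F                    T                      F               F        F           F              T                F                   T                      F             F
F  T  T  T  |     T        F              F                    T                      F               F        T           F              T                F                   F                      T             T
F  T  T  F  |     T        F              F                    T                      F               T        T           T              F                T                   T                      F             F
F  T  F  T  |     F        F              F                    T                      F               F        T           F              T                F                   F                      T             T
F  T  F  F  |     F        F              F                    T                      F               T        F           F              T                F                   F                      T             T
F  F  T  T  |     T        F              F                    T                      F               T        T           F              T                F                   T                      F             F
F  F  T  F  |     T        F              F                    T                      F               F        T           T              F                T                   F                      T             T
F  F  F  T  |     T        F              F                    T                      F               T        T           F              T                F                   T                      F             F
F  F  F  F  |     T        F              F                    T                      F               F        F           F              T                F                   T                      F             F
The formula is true on 10 of the 16 rows.

10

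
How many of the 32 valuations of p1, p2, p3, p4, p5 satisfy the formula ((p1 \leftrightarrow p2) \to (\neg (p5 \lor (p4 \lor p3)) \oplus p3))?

26

p1  p2  p3  p4  p5  |  φ
1   1   1   1   1   |  1
1   1   1   1   0   |  1
1   1   1   0   1   |  1
1   1   1   0   0   |  1
1   1   0   1   1   |  0
1   1   0   1   0   |  0
1   1   0   0   1   |  0
1   1   0   0   0   |  1
1   0   1   1   1   |  1
1   0   1   1   0   |  1
1   0   1   0   1   |  1
1   0   1   0   0   |  1
1   0   0   1   1   |  1
1   0   0   1   0   |  1
1   0   0   0   1   |  1
1   0   0   0   0   |  1
0   1   1   1   1   |  1
0   1   1   1   0   |  1
0   1   1   0   1   |  1
0   1   1   0   0   |  1
0   1   0   1   1   |  1
0   1   0   1   0   |  1
0   1   0   0   1   |  1
0   1   0   0   0   |  1
0   0   1   1   1   |  1
0   0   1   1   0   |  1
0   0   1   0   1   |  1
0   0   1   0   0   |  1
0   0   0   1   1   |  0
0   0   0   1   0   |  0
0   0   0   0   1   |  0
0   0   0   0   0   |  1
The formula is true on 26 of the 32 rows.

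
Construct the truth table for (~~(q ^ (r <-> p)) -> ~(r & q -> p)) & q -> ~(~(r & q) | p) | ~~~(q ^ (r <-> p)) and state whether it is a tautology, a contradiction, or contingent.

  p      q      r       (r <-> p)  (q ^ (r <-> p))  ~(q ^ (r <-> p))  ~~(q ^ (r <-> p))  (r & q)  ((r & q) -> p)  ~((r & q) -> p)  ~(r & q)  (~(r & q) | p)  ~(~(r & q) | p)  ~~~(q ^ (r <-> p))    φ  
 True   True   True        True         False             True              False          True        True            False        False         True            False              True          True
 True   True  False       False          True            False               True         False        True            False         True         True            False             False          True
 True  False   True        True          True            False               True         False        True            False         True         True            False             False          True
 True  False  False       False         False             True              False         False        True            False         True         True            False              True          True
False   True   True       False          True            False               True          True       False             True        False        False             True             False          True
False   True  False        True         False             True              False         False        True            False         True         True            False              True          True
False  False   True       False         False             True              False         False        True            False         True         True            False              True          True
False  False  False        True          True            False               True         False        True            False         True         True            False             False          True
Every row is True, so the formula is a tautology.

tautology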